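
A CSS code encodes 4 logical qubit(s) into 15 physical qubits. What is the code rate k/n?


Code rate R = k/n
= 4/15
= 0.2667

0.2667


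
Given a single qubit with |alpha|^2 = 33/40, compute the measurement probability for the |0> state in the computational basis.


|alpha|^2 = 33/40 = 0.8250
|beta|^2 = 1 - 33/40 = 7/40 = 0.1750
P(|0>) = |alpha|^2 = 0.8250

0.8250


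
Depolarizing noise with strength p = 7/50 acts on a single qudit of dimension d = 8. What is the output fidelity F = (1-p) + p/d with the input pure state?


F = (1-p) + p/d
= (1 - 0.1400) + 0.1400/8
= 0.8600 + 0.0175
= 0.8775

0.8775


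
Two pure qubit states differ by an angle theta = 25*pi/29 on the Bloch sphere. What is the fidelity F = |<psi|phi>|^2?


For states separated by angle theta on Bloch sphere:
F = cos^2(theta/2)
theta = 25*pi/29 = 2.7083
theta/2 = 1.3541
cos(theta/2) = 0.2150
F = 0.0462

0.0462


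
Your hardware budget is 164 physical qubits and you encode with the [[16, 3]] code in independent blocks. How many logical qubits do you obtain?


Each code block uses 16 physical qubits for 3 logical qubit(s).
Number of complete blocks = floor(164 / 16) = 10
Logical qubits = 10 * 3
= 30

30


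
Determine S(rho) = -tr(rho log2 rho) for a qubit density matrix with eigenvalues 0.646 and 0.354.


S = -p*log2(p) - (1-p)*log2(1-p)
p = 0.6460, 1-p = 0.3540
= -0.6460 * log2(0.6460) - 0.3540 * log2(0.3540)
= -(-0.4072) - (-0.5304)
= 0.9376

0.9376


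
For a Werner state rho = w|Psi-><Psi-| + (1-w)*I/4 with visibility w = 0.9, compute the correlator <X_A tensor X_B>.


|Psi-> = (|01> - |10>)/sqrt(2)
For the pure Bell state, <X_A X_B> = -1 (Bell-state Pauli correlator).
The maximally-mixed part I/4 has tr(I/4 * P tensor P) = 0 for any traceless Pauli P.
So <X_A X_B>_rho = w * (-1) + (1 - w) * 0
= 0.9 * (-1)
= -0.9000

-0.9000


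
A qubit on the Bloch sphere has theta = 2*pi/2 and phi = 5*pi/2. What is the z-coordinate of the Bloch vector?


theta = 3.1416, phi = 7.8540
r_z = cos(theta) = -1.0000

-1.0000


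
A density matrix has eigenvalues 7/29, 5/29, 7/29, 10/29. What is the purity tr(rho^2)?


tr(rho^2) = sum of eigenvalues squared
= (7/29)^2 + (5/29)^2 + (7/29)^2 + (10/29)^2
= (49 + 25 + 49 + 100) / 841
= 223/841
= 0.2652

0.2652


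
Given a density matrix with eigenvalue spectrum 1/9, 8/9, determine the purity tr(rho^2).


tr(rho^2) = sum of eigenvalues squared
= (1/9)^2 + (8/9)^2
= (1 + 64) / 81
= 65/81
= 0.8025

0.8025


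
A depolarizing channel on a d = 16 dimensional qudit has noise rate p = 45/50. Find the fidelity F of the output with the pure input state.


F = (1-p) + p/d
= (1 - 0.9000) + 0.9000/16
= 0.1000 + 0.0563
= 0.1562

0.1562


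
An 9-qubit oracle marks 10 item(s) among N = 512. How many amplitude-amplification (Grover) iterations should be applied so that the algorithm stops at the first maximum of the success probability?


After j Grover iterations the success probability is P(j) = sin^2((2j+1)*theta), where sin(theta) = sqrt(k/N).
N = 2^9 = 512, k = 10
sin(theta) = sqrt(k/N) = 0.1397542486
theta = arcsin(sqrt(k/N)) = 0.1402132233 rad
P(j) reaches its first maximum when (2j+1)*theta is as close as possible to pi/2, i.e. j = round(pi/(4*theta) - 1/2).
pi/(4*theta) - 1/2 = 5.1015
(For comparison, the common estimate pi/4 * sqrt(N/k) = 5.6199; the exact maximiser is used here.)
Optimal iterations = 5

5


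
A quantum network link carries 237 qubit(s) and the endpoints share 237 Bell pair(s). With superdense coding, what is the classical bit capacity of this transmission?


Superdense coding allows 2 classical bits per shared entangled pair.
237 pair(s) -> 2 * 237 = 474 classical bits

474


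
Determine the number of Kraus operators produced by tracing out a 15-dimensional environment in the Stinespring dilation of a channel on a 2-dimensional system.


Tracing out the environment in an orthonormal basis {|i>_E} gives Kraus operators K_i = <i|_E U |0>_E.
Number of Kraus operators = dim(H_env) = d_env
= 15

15


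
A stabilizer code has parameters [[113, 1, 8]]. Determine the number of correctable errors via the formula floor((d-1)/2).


Code parameters: [[113, 1, 8]], distance d = 8.
Number of correctable errors = floor((d-1)/2)
= floor((8 - 1)/2)
= floor(7/2)
= 3

3


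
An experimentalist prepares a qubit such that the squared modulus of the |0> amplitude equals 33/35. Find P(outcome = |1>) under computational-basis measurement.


|alpha|^2 = 33/35 = 0.9429
|beta|^2 = 1 - 33/35 = 2/35 = 0.0571
P(|1>) = |beta|^2 = 0.0571

0.0571


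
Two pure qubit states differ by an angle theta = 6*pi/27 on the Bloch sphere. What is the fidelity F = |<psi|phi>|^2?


For states separated by angle theta on Bloch sphere:
F = cos^2(theta/2)
theta = 6*pi/27 = 0.6981
theta/2 = 0.3491
cos(theta/2) = 0.9397
F = 0.8830

0.8830


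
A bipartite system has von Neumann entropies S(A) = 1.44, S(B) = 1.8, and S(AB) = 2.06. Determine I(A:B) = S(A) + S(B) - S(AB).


I(A:B) = S(A) + S(B) - S(AB)
= 1.44 + 1.8 - 2.06
= 1.1800

1.1800


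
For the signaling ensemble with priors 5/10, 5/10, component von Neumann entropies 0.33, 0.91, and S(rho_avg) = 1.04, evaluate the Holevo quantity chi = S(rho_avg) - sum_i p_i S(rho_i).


chi = S(rho) - sum_i p_i * S(rho_i)
Weighted entropy = 5/10 * 0.33 + 5/10 * 0.91
= 0.6200
chi = 1.04 - 0.6200
= 0.4200

0.4200


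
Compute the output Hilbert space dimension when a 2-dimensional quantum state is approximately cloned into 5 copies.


Output space = H^(tensor 5) where dim(H) = 2
dim = 2^5
= 4 (after 2 factors)
= 8 (after 3 factors)
= 16 (after 4 factors)
= 32 (after 5 factors)
= 32

32


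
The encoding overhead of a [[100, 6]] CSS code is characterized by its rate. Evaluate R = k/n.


Code rate R = k/n
= 6/100
= 0.0600

0.0600


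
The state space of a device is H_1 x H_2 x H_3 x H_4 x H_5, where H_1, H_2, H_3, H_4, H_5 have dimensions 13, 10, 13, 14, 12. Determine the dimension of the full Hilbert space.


dim(H_1 x H_2 x H_3 x H_4 x H_5) = 13 * 10 * 13 * 14 * 12
= 130 * 13 * 14 * 12
= 1690 * 14 * 12
= 23660 * 12
= 283920

283920


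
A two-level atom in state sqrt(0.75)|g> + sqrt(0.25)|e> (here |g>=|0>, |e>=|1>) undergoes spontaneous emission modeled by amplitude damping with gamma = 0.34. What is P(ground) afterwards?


For amplitude damping with parameter gamma on state sqrt(a)|0> + sqrt(b)|1>:
alpha^2 = 0.75, beta^2 = 0.25
P(|0>) = alpha^2 + gamma * beta^2
= 0.75 + 0.34 * 0.25
= 0.75 + 0.0850
= 0.8350

0.8350


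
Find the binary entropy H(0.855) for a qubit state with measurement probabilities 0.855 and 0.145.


S = -p*log2(p) - (1-p)*log2(1-p)
p = 0.8550, 1-p = 0.1450
= -0.8550 * log2(0.8550) - 0.1450 * log2(0.1450)
= -(-0.1932) - (-0.4040)
= 0.5972

0.5972


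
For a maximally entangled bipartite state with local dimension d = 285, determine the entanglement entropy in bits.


For a maximally entangled state in d x d:
S = log2(d) = log2(285)
= 8.1548

8.1548


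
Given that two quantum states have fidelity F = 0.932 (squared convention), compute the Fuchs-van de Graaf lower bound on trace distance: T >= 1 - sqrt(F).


Fuchs-van de Graaf (squared-fidelity convention): 1 - sqrt(F) <= T <= sqrt(1 - F).
Lower bound: T >= 1 - sqrt(F)
sqrt(F) = sqrt(0.932) = 0.9654
T >= 1 - 0.9654
T >= 0.0346

0.0346


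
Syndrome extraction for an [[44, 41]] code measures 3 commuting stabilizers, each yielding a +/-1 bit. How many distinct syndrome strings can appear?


Each stabilizer generator gives a binary (+1 or -1) measurement outcome.
With 3 independent generators:
Total syndromes = 2^3
= 8

8


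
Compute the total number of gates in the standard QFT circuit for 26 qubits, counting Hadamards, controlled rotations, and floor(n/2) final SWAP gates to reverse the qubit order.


Hadamard gates: 26
Controlled rotations: n*(n-1)/2 = 26*25/2 = 325
SWAP gates: floor(n/2) = floor(26/2) = 13
Total = 26 + 325 + 13
= 364

364


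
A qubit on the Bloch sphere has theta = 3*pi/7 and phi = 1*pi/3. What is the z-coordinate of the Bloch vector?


theta = 1.3464, phi = 1.0472
r_z = cos(theta) = 0.2225

0.2225


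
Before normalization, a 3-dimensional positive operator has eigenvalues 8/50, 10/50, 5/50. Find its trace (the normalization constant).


tr(M) = sum of eigenvalues
= 8/50 + 10/50 + 5/50
= 23/50
= 0.4600

0.4600


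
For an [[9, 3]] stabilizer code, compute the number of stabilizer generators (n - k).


For an [[n,k]] stabilizer code:
Number of stabilizer generators = n - k
= 9 - 3
= 6

6


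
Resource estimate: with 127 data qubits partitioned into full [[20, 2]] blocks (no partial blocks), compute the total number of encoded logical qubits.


Each code block uses 20 physical qubits for 2 logical qubit(s).
Number of complete blocks = floor(127 / 20) = 6
Logical qubits = 6 * 2
= 12

12


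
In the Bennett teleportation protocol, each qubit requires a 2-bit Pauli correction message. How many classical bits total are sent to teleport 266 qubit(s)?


Quantum teleportation requires 2 classical bits per qubit teleported.
266 qubit(s) -> 2 * 266 = 532 classical bits

532


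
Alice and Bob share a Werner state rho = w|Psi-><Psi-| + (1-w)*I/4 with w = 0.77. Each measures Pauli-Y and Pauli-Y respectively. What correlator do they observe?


|Psi-> = (|01> - |10>)/sqrt(2)
For the pure Bell state, <Y_A Y_B> = -1 (Bell-state Pauli correlator).
The maximally-mixed part I/4 has tr(I/4 * P tensor P) = 0 for any traceless Pauli P.
So <Y_A Y_B>_rho = w * (-1) + (1 - w) * 0
= 0.77 * (-1)
= -0.7700

-0.7700


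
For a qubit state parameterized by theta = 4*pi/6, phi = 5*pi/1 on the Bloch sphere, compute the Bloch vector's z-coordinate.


theta = 2.0944, phi = 15.7080
r_z = cos(theta) = -0.5000

-0.5000


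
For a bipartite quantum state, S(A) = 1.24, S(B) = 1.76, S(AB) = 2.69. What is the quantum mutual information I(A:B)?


I(A:B) = S(A) + S(B) - S(AB)
= 1.24 + 1.76 - 2.69
= 0.3100

0.3100


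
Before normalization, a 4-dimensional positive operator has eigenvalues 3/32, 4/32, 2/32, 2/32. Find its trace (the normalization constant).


tr(M) = sum of eigenvalues
= 3/32 + 4/32 + 2/32 + 2/32
= 11/32
= 0.3438

0.3438


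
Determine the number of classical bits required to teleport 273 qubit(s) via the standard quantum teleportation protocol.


Quantum teleportation requires 2 classical bits per qubit teleported.
273 qubit(s) -> 2 * 273 = 546 classical bits

546


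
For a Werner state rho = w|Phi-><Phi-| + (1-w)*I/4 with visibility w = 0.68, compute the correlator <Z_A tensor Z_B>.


|Phi-> = (|00> - |11>)/sqrt(2)
For the pure Bell state, <Z_A Z_B> = +1 (Bell-state Pauli correlator).
The maximally-mixed part I/4 has tr(I/4 * P tensor P) = 0 for any traceless Pauli P.
So <Z_A Z_B>_rho = w * (+1) + (1 - w) * 0
= 0.68 * (+1)
= 0.6800

0.6800


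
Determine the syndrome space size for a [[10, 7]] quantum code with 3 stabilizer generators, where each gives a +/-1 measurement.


Each stabilizer generator gives a binary (+1 or -1) measurement outcome.
With 3 independent generators:
Total syndromes = 2^3
= 8

8


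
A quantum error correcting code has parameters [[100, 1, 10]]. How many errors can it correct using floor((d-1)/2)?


Code parameters: [[100, 1, 10]], distance d = 10.
Number of correctable errors = floor((d-1)/2)
= floor((10 - 1)/2)
= floor(9/2)
= 4

4


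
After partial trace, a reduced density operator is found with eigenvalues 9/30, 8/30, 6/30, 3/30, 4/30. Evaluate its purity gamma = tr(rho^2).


tr(rho^2) = sum of eigenvalues squared
= (9/30)^2 + (8/30)^2 + (6/30)^2 + (3/30)^2 + (4/30)^2
= (81 + 64 + 36 + 9 + 16) / 900
= 206/900
= 0.2289

0.2289


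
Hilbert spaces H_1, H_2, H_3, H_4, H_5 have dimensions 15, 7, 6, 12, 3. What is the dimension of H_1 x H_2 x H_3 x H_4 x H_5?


dim(H_1 x H_2 x H_3 x H_4 x H_5) = 15 * 7 * 6 * 12 * 3
= 105 * 6 * 12 * 3
= 630 * 12 * 3
= 7560 * 3
= 22680

22680


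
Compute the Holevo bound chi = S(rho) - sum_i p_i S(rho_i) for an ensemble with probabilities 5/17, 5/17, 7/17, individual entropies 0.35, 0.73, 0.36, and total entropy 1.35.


chi = S(rho) - sum_i p_i * S(rho_i)
Weighted entropy = 5/17 * 0.35 + 5/17 * 0.73 + 7/17 * 0.36
= 0.4659
chi = 1.35 - 0.4659
= 0.8841

0.8841


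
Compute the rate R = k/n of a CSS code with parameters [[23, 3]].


Code rate R = k/n
= 3/23
= 0.1304

0.1304


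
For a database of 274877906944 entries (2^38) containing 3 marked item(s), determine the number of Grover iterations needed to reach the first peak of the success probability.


After j Grover iterations the success probability is P(j) = sin^2((2j+1)*theta), where sin(theta) = sqrt(k/N).
N = 2^38 = 274877906944, k = 3
sin(theta) = sqrt(k/N) = 3.30362474e-06
theta = arcsin(sqrt(k/N)) = 3.30362474e-06 rad
P(j) reaches its first maximum when (2j+1)*theta is as close as possible to pi/2, i.e. j = round(pi/(4*theta) - 1/2).
pi/(4*theta) - 1/2 = 237737.8103
(For comparison, the common estimate pi/4 * sqrt(N/k) = 237738.3103; the exact maximiser is used here.)
Optimal iterations = 237738

237738


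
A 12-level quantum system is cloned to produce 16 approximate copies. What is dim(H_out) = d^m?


Output space = H^(tensor 16) where dim(H) = 12
dim = 12^16
= 144 (after 2 factors)
= 1728 (after 3 factors)
= 20736 (after 4 factors)
= 248832 (after 5 factors)
= 2985984 (after 6 factors)
= 35831808 (after 7 factors)
= 429981696 (after 8 factors)
= 5159780352 (after 9 factors)
= 61917364224 (after 10 factors)
= 743008370688 (after 11 factors)
= 8916100448256 (after 12 factors)
= 106993205379072 (after 13 factors)
= 1283918464548864 (after 14 factors)
= 15407021574586368 (after 15 factors)
= 184884258895036416 (after 16 factors)
= 184884258895036416

184884258895036416


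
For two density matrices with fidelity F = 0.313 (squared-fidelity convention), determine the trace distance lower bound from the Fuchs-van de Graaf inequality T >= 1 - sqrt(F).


Fuchs-van de Graaf (squared-fidelity convention): 1 - sqrt(F) <= T <= sqrt(1 - F).
Lower bound: T >= 1 - sqrt(F)
sqrt(F) = sqrt(0.313) = 0.5595
T >= 1 - 0.5595
T >= 0.4405

0.4405


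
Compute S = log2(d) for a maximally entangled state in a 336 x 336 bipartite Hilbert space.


For a maximally entangled state in d x d:
S = log2(d) = log2(336)
= 8.3923

8.3923


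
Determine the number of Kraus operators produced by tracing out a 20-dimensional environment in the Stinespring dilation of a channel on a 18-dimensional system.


Tracing out the environment in an orthonormal basis {|i>_E} gives Kraus operators K_i = <i|_E U |0>_E.
Number of Kraus operators = dim(H_env) = d_env
= 20

20


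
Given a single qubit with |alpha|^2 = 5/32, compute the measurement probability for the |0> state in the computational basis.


|alpha|^2 = 5/32 = 0.1562
|beta|^2 = 1 - 5/32 = 27/32 = 0.8438
P(|0>) = |alpha|^2 = 0.1562

0.1562


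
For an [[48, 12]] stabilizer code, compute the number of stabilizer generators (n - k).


For an [[n,k]] stabilizer code:
Number of stabilizer generators = n - k
= 48 - 12
= 36

36


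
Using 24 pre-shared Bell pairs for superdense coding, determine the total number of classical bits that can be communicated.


Superdense coding allows 2 classical bits per shared entangled pair.
24 pair(s) -> 2 * 24 = 48 classical bits

48


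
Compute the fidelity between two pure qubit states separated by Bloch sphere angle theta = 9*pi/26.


For states separated by angle theta on Bloch sphere:
F = cos^2(theta/2)
theta = 9*pi/26 = 1.0875
theta/2 = 0.5437
cos(theta/2) = 0.8558
F = 0.7324

0.7324


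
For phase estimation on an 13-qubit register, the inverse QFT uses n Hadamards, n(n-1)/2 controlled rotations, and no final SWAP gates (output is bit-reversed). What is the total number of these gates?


Hadamard gates: 13
Controlled rotations: n*(n-1)/2 = 13*12/2 = 78
SWAP gates: 0 (omitted)
Total = 13 + 78
= 91

91


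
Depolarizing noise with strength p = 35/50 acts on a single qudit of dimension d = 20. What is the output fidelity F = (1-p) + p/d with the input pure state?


F = (1-p) + p/d
= (1 - 0.7000) + 0.7000/20
= 0.3000 + 0.0350
= 0.3350

0.3350


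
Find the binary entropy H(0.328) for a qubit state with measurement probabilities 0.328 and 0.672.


S = -p*log2(p) - (1-p)*log2(1-p)
p = 0.3280, 1-p = 0.6720
= -0.3280 * log2(0.3280) - 0.6720 * log2(0.6720)
= -(-0.5275) - (-0.3854)
= 0.9129

0.9129


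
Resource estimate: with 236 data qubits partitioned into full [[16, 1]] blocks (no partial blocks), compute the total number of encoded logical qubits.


Each code block uses 16 physical qubits for 1 logical qubit(s).
Number of complete blocks = floor(236 / 16) = 14
Logical qubits = 14 * 1
= 14

14


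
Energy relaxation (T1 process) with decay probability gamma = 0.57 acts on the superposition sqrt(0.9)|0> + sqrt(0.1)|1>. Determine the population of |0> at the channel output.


For amplitude damping with parameter gamma on state sqrt(a)|0> + sqrt(b)|1>:
alpha^2 = 0.9, beta^2 = 0.1
P(|0>) = alpha^2 + gamma * beta^2
= 0.9 + 0.57 * 0.1
= 0.9 + 0.0570
= 0.9570

0.9570


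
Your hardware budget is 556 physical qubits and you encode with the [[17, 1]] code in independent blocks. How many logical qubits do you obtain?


Each code block uses 17 physical qubits for 1 logical qubit(s).
Number of complete blocks = floor(556 / 17) = 32
Logical qubits = 32 * 1
= 32

32


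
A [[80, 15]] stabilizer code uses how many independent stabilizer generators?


For an [[n,k]] stabilizer code:
Number of stabilizer generators = n - k
= 80 - 15
= 65

65


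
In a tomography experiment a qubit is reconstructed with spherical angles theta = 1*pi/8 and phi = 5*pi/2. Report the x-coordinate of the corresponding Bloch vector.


theta = 0.3927, phi = 7.8540
r_x = sin(theta)*cos(phi) = 0.3827 * 0.0000
r_x = 0.0000

0.0000


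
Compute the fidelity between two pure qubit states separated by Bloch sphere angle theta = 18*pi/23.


For states separated by angle theta on Bloch sphere:
F = cos^2(theta/2)
theta = 18*pi/23 = 2.4586
theta/2 = 1.2293
cos(theta/2) = 0.3349
F = 0.1121

0.1121


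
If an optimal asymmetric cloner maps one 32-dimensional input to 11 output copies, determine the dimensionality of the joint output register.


Output space = H^(tensor 11) where dim(H) = 32
dim = 32^11
= 1024 (after 2 factors)
= 32768 (after 3 factors)
= 1048576 (after 4 factors)
= 33554432 (after 5 factors)
= 1073741824 (after 6 factors)
= 34359738368 (after 7 factors)
= 1099511627776 (after 8 factors)
= 35184372088832 (after 9 factors)
= 1125899906842624 (after 10 factors)
= 36028797018963968 (after 11 factors)
= 36028797018963968

36028797018963968


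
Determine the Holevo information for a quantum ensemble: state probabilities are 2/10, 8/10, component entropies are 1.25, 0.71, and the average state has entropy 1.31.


chi = S(rho) - sum_i p_i * S(rho_i)
Weighted entropy = 2/10 * 1.25 + 8/10 * 0.71
= 0.8180
chi = 1.31 - 0.8180
= 0.4920

0.4920


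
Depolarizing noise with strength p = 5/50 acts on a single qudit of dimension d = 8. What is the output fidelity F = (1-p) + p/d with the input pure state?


F = (1-p) + p/d
= (1 - 0.1000) + 0.1000/8
= 0.9000 + 0.0125
= 0.9125

0.9125


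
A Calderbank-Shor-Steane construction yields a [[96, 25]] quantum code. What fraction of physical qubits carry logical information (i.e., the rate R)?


Code rate R = k/n
= 25/96
= 0.2604

0.2604


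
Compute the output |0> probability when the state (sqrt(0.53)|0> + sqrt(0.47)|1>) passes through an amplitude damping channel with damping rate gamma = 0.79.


For amplitude damping with parameter gamma on state sqrt(a)|0> + sqrt(b)|1>:
alpha^2 = 0.53, beta^2 = 0.47
P(|0>) = alpha^2 + gamma * beta^2
= 0.53 + 0.79 * 0.47
= 0.53 + 0.3713
= 0.9013

0.9013


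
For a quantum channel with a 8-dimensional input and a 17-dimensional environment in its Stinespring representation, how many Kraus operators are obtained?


Tracing out the environment in an orthonormal basis {|i>_E} gives Kraus operators K_i = <i|_E U |0>_E.
Number of Kraus operators = dim(H_env) = d_env
= 17

17


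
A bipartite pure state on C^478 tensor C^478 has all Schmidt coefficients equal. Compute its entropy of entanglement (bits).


For a maximally entangled state in d x d:
S = log2(d) = log2(478)
= 8.9009

8.9009


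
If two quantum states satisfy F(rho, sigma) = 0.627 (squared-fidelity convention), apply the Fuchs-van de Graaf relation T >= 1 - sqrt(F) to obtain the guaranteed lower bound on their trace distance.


Fuchs-van de Graaf (squared-fidelity convention): 1 - sqrt(F) <= T <= sqrt(1 - F).
Lower bound: T >= 1 - sqrt(F)
sqrt(F) = sqrt(0.627) = 0.7918
T >= 1 - 0.7918
T >= 0.2082

0.2082


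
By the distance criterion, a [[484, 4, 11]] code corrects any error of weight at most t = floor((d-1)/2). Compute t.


Code parameters: [[484, 4, 11]], distance d = 11.
Number of correctable errors = floor((d-1)/2)
= floor((11 - 1)/2)
= floor(10/2)
= 5

5


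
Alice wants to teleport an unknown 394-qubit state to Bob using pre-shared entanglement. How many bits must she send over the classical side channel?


Quantum teleportation requires 2 classical bits per qubit teleported.
394 qubit(s) -> 2 * 394 = 788 classical bits

788


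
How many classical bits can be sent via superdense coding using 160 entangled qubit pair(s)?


Superdense coding allows 2 classical bits per shared entangled pair.
160 pair(s) -> 2 * 160 = 320 classical bits

320


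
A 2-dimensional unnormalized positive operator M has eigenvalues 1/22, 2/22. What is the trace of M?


tr(M) = sum of eigenvalues
= 1/22 + 2/22
= 3/22
= 0.1364

0.1364


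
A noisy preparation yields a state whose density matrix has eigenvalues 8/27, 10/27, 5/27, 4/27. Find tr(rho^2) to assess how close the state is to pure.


tr(rho^2) = sum of eigenvalues squared
= (8/27)^2 + (10/27)^2 + (5/27)^2 + (4/27)^2
= (64 + 100 + 25 + 16) / 729
= 205/729
= 0.2812

0.2812


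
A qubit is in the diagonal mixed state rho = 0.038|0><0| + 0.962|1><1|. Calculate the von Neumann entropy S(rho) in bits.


S = -p*log2(p) - (1-p)*log2(1-p)
p = 0.0380, 1-p = 0.9620
= -0.0380 * log2(0.0380) - 0.9620 * log2(0.9620)
= -(-0.1793) - (-0.0538)
= 0.2330

0.2330


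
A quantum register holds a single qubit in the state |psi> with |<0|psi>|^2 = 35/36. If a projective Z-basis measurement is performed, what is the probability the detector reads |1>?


|alpha|^2 = 35/36 = 0.9722
|beta|^2 = 1 - 35/36 = 1/36 = 0.0278
P(|1>) = |beta|^2 = 0.0278

0.0278


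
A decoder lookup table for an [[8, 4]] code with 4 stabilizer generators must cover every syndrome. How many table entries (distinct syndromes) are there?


Each stabilizer generator gives a binary (+1 or -1) measurement outcome.
With 4 independent generators:
Total syndromes = 2^4
= 16

16


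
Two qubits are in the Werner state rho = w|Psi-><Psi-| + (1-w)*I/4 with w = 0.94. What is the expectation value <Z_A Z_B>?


|Psi-> = (|01> - |10>)/sqrt(2)
For the pure Bell state, <Z_A Z_B> = -1 (Bell-state Pauli correlator).
The maximally-mixed part I/4 has tr(I/4 * P tensor P) = 0 for any traceless Pauli P.
So <Z_A Z_B>_rho = w * (-1) + (1 - w) * 0
= 0.94 * (-1)
= -0.9400

-0.9400


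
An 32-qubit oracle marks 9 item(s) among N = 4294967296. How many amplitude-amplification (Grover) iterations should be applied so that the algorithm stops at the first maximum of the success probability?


After j Grover iterations the success probability is P(j) = sin^2((2j+1)*theta), where sin(theta) = sqrt(k/N).
N = 2^32 = 4294967296, k = 9
sin(theta) = sqrt(k/N) = 4.577636719e-05
theta = arcsin(sqrt(k/N)) = 4.57763672e-05 rad
P(j) reaches its first maximum when (2j+1)*theta is as close as possible to pi/2, i.e. j = round(pi/(4*theta) - 1/2).
pi/(4*theta) - 1/2 = 17156.7847
(For comparison, the common estimate pi/4 * sqrt(N/k) = 17157.2847; the exact maximiser is used here.)
Optimal iterations = 17157

17157


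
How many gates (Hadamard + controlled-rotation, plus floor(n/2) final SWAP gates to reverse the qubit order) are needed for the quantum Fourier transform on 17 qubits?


Hadamard gates: 17
Controlled rotations: n*(n-1)/2 = 17*16/2 = 136
SWAP gates: floor(n/2) = floor(17/2) = 8
Total = 17 + 136 + 8
= 161

161


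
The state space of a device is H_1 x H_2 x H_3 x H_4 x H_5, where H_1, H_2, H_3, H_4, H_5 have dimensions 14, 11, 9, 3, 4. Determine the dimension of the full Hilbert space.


dim(H_1 x H_2 x H_3 x H_4 x H_5) = 14 * 11 * 9 * 3 * 4
= 154 * 9 * 3 * 4
= 1386 * 3 * 4
= 4158 * 4
= 16632

16632


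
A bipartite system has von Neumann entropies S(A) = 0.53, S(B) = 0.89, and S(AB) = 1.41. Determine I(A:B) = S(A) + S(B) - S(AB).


I(A:B) = S(A) + S(B) - S(AB)
= 0.53 + 0.89 - 1.41
= 0.0100

0.0100


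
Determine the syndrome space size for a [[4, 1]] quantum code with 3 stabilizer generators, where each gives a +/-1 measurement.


Each stabilizer generator gives a binary (+1 or -1) measurement outcome.
With 3 independent generators:
Total syndromes = 2^3
= 8

8


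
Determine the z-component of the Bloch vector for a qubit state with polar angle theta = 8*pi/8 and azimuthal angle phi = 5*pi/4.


theta = 3.1416, phi = 3.9270
r_z = cos(theta) = -1.0000

-1.0000


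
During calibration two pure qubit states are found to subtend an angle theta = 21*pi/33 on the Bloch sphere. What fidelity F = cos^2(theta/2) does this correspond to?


For states separated by angle theta on Bloch sphere:
F = cos^2(theta/2)
theta = 21*pi/33 = 1.9992
theta/2 = 0.9996
cos(theta/2) = 0.5406
F = 0.2923

0.2923


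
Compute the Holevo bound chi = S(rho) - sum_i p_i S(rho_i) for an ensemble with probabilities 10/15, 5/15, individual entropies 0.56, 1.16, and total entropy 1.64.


chi = S(rho) - sum_i p_i * S(rho_i)
Weighted entropy = 10/15 * 0.56 + 5/15 * 1.16
= 0.7600
chi = 1.64 - 0.7600
= 0.8800

0.8800


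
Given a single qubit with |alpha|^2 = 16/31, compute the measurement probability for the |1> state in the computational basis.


|alpha|^2 = 16/31 = 0.5161
|beta|^2 = 1 - 16/31 = 15/31 = 0.4839
P(|1>) = |beta|^2 = 0.4839

0.4839


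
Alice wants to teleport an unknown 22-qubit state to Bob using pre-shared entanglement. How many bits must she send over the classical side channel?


Quantum teleportation requires 2 classical bits per qubit teleported.
22 qubit(s) -> 2 * 22 = 44 classical bits

44


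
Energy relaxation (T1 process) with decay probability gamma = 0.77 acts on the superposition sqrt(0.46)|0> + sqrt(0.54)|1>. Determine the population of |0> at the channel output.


For amplitude damping with parameter gamma on state sqrt(a)|0> + sqrt(b)|1>:
alpha^2 = 0.46, beta^2 = 0.54
P(|0>) = alpha^2 + gamma * beta^2
= 0.46 + 0.77 * 0.54
= 0.46 + 0.4158
= 0.8758

0.8758


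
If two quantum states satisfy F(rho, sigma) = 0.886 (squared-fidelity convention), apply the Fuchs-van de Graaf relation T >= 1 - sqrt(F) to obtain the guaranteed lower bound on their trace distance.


Fuchs-van de Graaf (squared-fidelity convention): 1 - sqrt(F) <= T <= sqrt(1 - F).
Lower bound: T >= 1 - sqrt(F)
sqrt(F) = sqrt(0.886) = 0.9413
T >= 1 - 0.9413
T >= 0.0587

0.0587


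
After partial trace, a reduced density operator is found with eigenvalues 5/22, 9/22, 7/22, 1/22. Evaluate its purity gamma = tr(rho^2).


tr(rho^2) = sum of eigenvalues squared
= (5/22)^2 + (9/22)^2 + (7/22)^2 + (1/22)^2
= (25 + 81 + 49 + 1) / 484
= 156/484
= 0.3223

0.3223


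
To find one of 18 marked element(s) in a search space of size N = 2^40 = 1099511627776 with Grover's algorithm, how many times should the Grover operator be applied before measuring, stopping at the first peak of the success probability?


After j Grover iterations the success probability is P(j) = sin^2((2j+1)*theta), where sin(theta) = sqrt(k/N).
N = 2^40 = 1099511627776, k = 18
sin(theta) = sqrt(k/N) = 4.046097457e-06
theta = arcsin(sqrt(k/N)) = 4.046097457e-06 rad
P(j) reaches its first maximum when (2j+1)*theta is as close as possible to pi/2, i.e. j = round(pi/(4*theta) - 1/2).
pi/(4*theta) - 1/2 = 194112.0175
(For comparison, the common estimate pi/4 * sqrt(N/k) = 194112.5175; the exact maximiser is used here.)
Optimal iterations = 194112

194112


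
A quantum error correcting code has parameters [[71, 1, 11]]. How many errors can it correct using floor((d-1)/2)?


Code parameters: [[71, 1, 11]], distance d = 11.
Number of correctable errors = floor((d-1)/2)
= floor((11 - 1)/2)
= floor(10/2)
= 5

5


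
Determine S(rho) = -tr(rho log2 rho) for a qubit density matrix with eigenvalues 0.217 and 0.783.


S = -p*log2(p) - (1-p)*log2(1-p)
p = 0.2170, 1-p = 0.7830
= -0.2170 * log2(0.2170) - 0.7830 * log2(0.7830)
= -(-0.4783) - (-0.2763)
= 0.7547

0.7547


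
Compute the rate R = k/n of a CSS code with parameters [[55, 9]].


Code rate R = k/n
= 9/55
= 0.1636

0.1636


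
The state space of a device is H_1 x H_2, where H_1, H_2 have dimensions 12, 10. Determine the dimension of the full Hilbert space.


dim(H_1 x H_2) = 12 * 10
= 120

120


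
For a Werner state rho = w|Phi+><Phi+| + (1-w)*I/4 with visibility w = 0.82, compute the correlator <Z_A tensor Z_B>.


|Phi+> = (|00> + |11>)/sqrt(2)
For the pure Bell state, <Z_A Z_B> = +1 (Bell-state Pauli correlator).
The maximally-mixed part I/4 has tr(I/4 * P tensor P) = 0 for any traceless Pauli P.
So <Z_A Z_B>_rho = w * (+1) + (1 - w) * 0
= 0.82 * (+1)
= 0.8200

0.8200


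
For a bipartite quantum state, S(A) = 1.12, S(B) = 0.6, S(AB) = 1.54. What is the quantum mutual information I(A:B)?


I(A:B) = S(A) + S(B) - S(AB)
= 1.12 + 0.6 - 1.54
= 0.1800

0.1800


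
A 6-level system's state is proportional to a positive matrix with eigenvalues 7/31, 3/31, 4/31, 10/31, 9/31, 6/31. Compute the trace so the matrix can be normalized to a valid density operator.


tr(M) = sum of eigenvalues
= 7/31 + 3/31 + 4/31 + 10/31 + 9/31 + 6/31
= 39/31
= 1.2581

1.2581


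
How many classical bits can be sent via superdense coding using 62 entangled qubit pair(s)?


Superdense coding allows 2 classical bits per shared entangled pair.
62 pair(s) -> 2 * 62 = 124 classical bits

124


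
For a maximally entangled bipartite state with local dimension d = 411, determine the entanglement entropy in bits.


For a maximally entangled state in d x d:
S = log2(d) = log2(411)
= 8.6830

8.6830


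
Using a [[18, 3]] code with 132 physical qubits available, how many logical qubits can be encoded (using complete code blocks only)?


Each code block uses 18 physical qubits for 3 logical qubit(s).
Number of complete blocks = floor(132 / 18) = 7
Logical qubits = 7 * 3
= 21

21


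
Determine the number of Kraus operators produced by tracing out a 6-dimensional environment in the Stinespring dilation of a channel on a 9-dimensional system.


Tracing out the environment in an orthonormal basis {|i>_E} gives Kraus operators K_i = <i|_E U |0>_E.
Number of Kraus operators = dim(H_env) = d_env
= 6

6


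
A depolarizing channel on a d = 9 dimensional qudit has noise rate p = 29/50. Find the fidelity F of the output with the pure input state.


F = (1-p) + p/d
= (1 - 0.5800) + 0.5800/9
= 0.4200 + 0.0644
= 0.4844

0.4844


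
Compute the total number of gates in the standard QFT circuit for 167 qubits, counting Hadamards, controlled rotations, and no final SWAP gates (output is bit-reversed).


Hadamard gates: 167
Controlled rotations: n*(n-1)/2 = 167*166/2 = 13861
SWAP gates: 0 (omitted)
Total = 167 + 13861
= 14028

14028


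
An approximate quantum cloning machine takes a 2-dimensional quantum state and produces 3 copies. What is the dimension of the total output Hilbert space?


Output space = H^(tensor 3) where dim(H) = 2
dim = 2^3
= 4 (after 2 factors)
= 8 (after 3 factors)
= 8

8


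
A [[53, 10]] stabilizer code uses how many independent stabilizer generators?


For an [[n,k]] stabilizer code:
Number of stabilizer generators = n - k
= 53 - 10
= 43

43


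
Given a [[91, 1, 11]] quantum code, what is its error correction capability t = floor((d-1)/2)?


Code parameters: [[91, 1, 11]], distance d = 11.
Number of correctable errors = floor((d-1)/2)
= floor((11 - 1)/2)
= floor(10/2)
= 5

5


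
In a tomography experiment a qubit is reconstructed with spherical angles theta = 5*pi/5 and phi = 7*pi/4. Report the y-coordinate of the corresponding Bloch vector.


theta = 3.1416, phi = 5.4978
r_y = sin(theta)*sin(phi) = 0.0000 * -0.7071
r_y = 0.0000

0.0000


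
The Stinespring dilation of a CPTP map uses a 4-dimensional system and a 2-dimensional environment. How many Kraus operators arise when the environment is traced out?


Tracing out the environment in an orthonormal basis {|i>_E} gives Kraus operators K_i = <i|_E U |0>_E.
Number of Kraus operators = dim(H_env) = d_env
= 2

2


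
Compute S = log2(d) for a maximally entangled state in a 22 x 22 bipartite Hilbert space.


For a maximally entangled state in d x d:
S = log2(d) = log2(22)
= 4.4594

4.4594


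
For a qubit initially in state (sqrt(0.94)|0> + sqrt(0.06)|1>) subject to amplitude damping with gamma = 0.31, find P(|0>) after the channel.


For amplitude damping with parameter gamma on state sqrt(a)|0> + sqrt(b)|1>:
alpha^2 = 0.94, beta^2 = 0.06
P(|0>) = alpha^2 + gamma * beta^2
= 0.94 + 0.31 * 0.06
= 0.94 + 0.0186
= 0.9586

0.9586


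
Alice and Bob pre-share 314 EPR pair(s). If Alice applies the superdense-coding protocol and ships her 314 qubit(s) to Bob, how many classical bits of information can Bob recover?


Superdense coding allows 2 classical bits per shared entangled pair.
314 pair(s) -> 2 * 314 = 628 classical bits

628


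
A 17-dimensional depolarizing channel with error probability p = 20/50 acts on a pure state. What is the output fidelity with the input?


F = (1-p) + p/d
= (1 - 0.4000) + 0.4000/17
= 0.6000 + 0.0235
= 0.6235

0.6235


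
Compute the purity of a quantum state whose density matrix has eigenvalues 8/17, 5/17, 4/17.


tr(rho^2) = sum of eigenvalues squared
= (8/17)^2 + (5/17)^2 + (4/17)^2
= (64 + 25 + 16) / 289
= 105/289
= 0.3633

0.3633


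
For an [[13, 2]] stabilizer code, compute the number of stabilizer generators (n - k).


For an [[n,k]] stabilizer code:
Number of stabilizer generators = n - k
= 13 - 2
= 11

11


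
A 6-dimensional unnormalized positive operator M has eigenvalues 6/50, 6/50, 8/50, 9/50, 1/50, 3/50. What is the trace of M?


tr(M) = sum of eigenvalues
= 6/50 + 6/50 + 8/50 + 9/50 + 1/50 + 3/50
= 33/50
= 0.6600

0.6600


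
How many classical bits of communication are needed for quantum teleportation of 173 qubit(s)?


Quantum teleportation requires 2 classical bits per qubit teleported.
173 qubit(s) -> 2 * 173 = 346 classical bits

346


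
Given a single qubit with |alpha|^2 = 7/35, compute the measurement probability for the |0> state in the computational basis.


|alpha|^2 = 7/35 = 0.2000
|beta|^2 = 1 - 7/35 = 28/35 = 0.8000
P(|0>) = |alpha|^2 = 0.2000

0.2000


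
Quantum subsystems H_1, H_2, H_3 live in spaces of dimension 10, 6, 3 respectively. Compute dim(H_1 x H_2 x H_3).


dim(H_1 x H_2 x H_3) = 10 * 6 * 3
= 60 * 3
= 180

180


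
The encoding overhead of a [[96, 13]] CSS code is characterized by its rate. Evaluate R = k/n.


Code rate R = k/n
= 13/96
= 0.1354

0.1354


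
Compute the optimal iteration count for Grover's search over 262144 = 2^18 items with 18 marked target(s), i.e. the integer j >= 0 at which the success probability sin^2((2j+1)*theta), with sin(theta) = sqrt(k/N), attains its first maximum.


After j Grover iterations the success probability is P(j) = sin^2((2j+1)*theta), where sin(theta) = sqrt(k/N).
N = 2^18 = 262144, k = 18
sin(theta) = sqrt(k/N) = 0.008286407592
theta = arcsin(sqrt(k/N)) = 0.008286502425 rad
P(j) reaches its first maximum when (2j+1)*theta is as close as possible to pi/2, i.e. j = round(pi/(4*theta) - 1/2).
pi/(4*theta) - 1/2 = 94.2804
(For comparison, the common estimate pi/4 * sqrt(N/k) = 94.7815; the exact maximiser is used here.)
Optimal iterations = 94

94


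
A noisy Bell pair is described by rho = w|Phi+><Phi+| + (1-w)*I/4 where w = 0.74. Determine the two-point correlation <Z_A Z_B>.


|Phi+> = (|00> + |11>)/sqrt(2)
For the pure Bell state, <Z_A Z_B> = +1 (Bell-state Pauli correlator).
The maximally-mixed part I/4 has tr(I/4 * P tensor P) = 0 for any traceless Pauli P.
So <Z_A Z_B>_rho = w * (+1) + (1 - w) * 0
= 0.74 * (+1)
= 0.7400

0.7400


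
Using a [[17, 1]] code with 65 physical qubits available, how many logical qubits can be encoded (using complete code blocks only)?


Each code block uses 17 physical qubits for 1 logical qubit(s).
Number of complete blocks = floor(65 / 17) = 3
Logical qubits = 3 * 1
= 3

3


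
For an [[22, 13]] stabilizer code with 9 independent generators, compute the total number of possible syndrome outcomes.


Each stabilizer generator gives a binary (+1 or -1) measurement outcome.
With 9 independent generators:
Total syndromes = 2^9
= 512

512


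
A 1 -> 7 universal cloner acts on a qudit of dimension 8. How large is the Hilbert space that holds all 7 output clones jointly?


Output space = H^(tensor 7) where dim(H) = 8
dim = 8^7
= 64 (after 2 factors)
= 512 (after 3 factors)
= 4096 (after 4 factors)
= 32768 (after 5 factors)
= 262144 (after 6 factors)
= 2097152 (after 7 factors)
= 2097152

2097152


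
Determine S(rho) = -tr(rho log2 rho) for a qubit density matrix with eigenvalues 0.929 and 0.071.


S = -p*log2(p) - (1-p)*log2(1-p)
p = 0.9290, 1-p = 0.0710
= -0.9290 * log2(0.9290) - 0.0710 * log2(0.0710)
= -(-0.0987) - (-0.2709)
= 0.3696

0.3696


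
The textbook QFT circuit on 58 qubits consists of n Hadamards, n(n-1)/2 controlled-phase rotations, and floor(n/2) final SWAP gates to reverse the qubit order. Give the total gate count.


Hadamard gates: 58
Controlled rotations: n*(n-1)/2 = 58*57/2 = 1653
SWAP gates: floor(n/2) = floor(58/2) = 29
Total = 58 + 1653 + 29
= 1740

1740


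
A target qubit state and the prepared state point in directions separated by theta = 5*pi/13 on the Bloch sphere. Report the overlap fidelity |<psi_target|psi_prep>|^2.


For states separated by angle theta on Bloch sphere:
F = cos^2(theta/2)
theta = 5*pi/13 = 1.2083
theta/2 = 0.6042
cos(theta/2) = 0.8230
F = 0.6773

0.6773


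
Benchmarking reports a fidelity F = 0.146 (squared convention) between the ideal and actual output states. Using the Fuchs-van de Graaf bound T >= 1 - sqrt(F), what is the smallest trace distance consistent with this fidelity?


Fuchs-van de Graaf (squared-fidelity convention): 1 - sqrt(F) <= T <= sqrt(1 - F).
Lower bound: T >= 1 - sqrt(F)
sqrt(F) = sqrt(0.146) = 0.3821
T >= 1 - 0.3821
T >= 0.6179

0.6179


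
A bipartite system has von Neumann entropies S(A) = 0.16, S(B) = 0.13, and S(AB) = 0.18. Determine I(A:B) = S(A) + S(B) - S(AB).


I(A:B) = S(A) + S(B) - S(AB)
= 0.16 + 0.13 - 0.18
= 0.1100

0.1100


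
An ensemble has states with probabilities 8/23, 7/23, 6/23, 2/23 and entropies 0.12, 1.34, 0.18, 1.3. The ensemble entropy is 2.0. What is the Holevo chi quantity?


chi = S(rho) - sum_i p_i * S(rho_i)
Weighted entropy = 8/23 * 0.12 + 7/23 * 1.34 + 6/23 * 0.18 + 2/23 * 1.3
= 0.6096
chi = 2.0 - 0.6096
= 1.3904

1.3904


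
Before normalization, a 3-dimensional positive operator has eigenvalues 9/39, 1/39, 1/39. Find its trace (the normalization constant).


tr(M) = sum of eigenvalues
= 9/39 + 1/39 + 1/39
= 11/39
= 0.2821

0.2821


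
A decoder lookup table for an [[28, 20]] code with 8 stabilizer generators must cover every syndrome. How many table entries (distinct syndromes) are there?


Each stabilizer generator gives a binary (+1 or -1) measurement outcome.
With 8 independent generators:
Total syndromes = 2^8
= 256

256
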